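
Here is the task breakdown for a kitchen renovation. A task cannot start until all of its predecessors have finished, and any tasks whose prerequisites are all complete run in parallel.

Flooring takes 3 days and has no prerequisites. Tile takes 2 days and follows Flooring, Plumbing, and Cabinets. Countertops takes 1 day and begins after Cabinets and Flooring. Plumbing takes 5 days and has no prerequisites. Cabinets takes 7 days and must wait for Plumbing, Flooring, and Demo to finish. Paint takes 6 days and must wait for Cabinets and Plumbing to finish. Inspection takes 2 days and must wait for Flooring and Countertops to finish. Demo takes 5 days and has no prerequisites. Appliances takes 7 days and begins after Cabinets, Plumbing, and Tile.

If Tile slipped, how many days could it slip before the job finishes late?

Critical path: Demo→Cabinets→Tile→Appliances = 5+7+2+7 = 21, so the finish is 21 days.
Tile finishes as early as 14 and must finish by 14.
So Tile can slip 14 − 14 = 0 days.

0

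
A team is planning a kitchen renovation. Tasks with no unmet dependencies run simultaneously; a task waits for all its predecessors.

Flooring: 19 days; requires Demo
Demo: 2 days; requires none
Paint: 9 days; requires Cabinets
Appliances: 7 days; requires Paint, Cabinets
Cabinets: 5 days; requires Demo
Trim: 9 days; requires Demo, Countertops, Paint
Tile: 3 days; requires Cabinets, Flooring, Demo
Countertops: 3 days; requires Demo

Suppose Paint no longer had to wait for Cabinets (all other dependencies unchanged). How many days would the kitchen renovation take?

Original critical path: Demo→Cabinets→Paint→Trim = 2+5+9+9 = 25 ⇒ 25 days.
Without Cabinets→Paint, Paint's earliest start moves from 7 to 0.
After: Demo→Flooring→Tile = 2+19+3 = 24 → 24 days.

24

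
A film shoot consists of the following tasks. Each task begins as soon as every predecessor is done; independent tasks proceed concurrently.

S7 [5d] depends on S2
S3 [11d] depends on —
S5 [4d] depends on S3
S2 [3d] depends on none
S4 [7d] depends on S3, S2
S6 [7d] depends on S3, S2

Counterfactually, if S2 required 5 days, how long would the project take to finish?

Critical path before the change: S3→S4 = 11+7 = 18 giving 18 days.
The longest path through S2 is only 10 days, so S2 has float 8.
That remains the longest chain; total 18 days.

18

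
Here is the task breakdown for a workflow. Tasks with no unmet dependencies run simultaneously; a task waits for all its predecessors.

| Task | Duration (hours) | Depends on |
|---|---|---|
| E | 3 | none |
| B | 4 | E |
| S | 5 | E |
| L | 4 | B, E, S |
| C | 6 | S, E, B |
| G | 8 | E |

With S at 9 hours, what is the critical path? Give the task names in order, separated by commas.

E, S, C

Critical path before the change: E→S→C = 3+5+6 = 14 giving 14 hours.
S lies on that path, so at 9 hours the path becomes 18 hours.
That remains the longest chain; total 18 hours.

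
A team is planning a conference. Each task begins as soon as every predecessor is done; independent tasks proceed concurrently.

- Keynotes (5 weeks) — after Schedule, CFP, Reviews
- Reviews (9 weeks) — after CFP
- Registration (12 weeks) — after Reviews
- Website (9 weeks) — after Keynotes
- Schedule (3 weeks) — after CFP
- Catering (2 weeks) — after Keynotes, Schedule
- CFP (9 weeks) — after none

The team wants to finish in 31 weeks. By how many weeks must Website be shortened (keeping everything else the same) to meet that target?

1

Current finish: 32 weeks; target: 31.
Website is on every critical path, so each week cut from Website cuts the finish by one (this holds down to a finish of 30).
Need 32 − 31 = 1 week off Website → Website becomes 8 weeks, finish becomes 31.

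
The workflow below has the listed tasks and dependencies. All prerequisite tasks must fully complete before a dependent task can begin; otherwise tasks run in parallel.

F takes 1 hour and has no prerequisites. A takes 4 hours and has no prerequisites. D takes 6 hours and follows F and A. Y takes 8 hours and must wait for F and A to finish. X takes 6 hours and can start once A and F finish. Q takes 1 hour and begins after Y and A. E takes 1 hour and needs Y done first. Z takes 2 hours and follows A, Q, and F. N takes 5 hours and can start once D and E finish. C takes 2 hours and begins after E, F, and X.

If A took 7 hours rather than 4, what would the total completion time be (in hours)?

21

The binding path is A→Y→E→N = 4+8+1+5 = 18; finish at 18 hours.
A lies on that path, so at 7 hours the path becomes 21 hours.
That remains the longest chain; total 21 hours.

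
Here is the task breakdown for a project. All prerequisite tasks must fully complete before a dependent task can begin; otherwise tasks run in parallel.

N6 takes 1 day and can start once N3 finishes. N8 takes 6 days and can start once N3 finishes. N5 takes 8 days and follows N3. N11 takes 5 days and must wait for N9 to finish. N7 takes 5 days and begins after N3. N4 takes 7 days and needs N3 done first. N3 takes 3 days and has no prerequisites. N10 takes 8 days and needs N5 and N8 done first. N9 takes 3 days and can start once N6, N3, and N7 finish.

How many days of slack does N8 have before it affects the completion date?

Critical path: N3→N5→N10 = 3+8+8 = 19, so the finish is 19 days.
The longest chain containing N8 totals 17 days.
So N8 can slip 11 − 9 = 2 days.

2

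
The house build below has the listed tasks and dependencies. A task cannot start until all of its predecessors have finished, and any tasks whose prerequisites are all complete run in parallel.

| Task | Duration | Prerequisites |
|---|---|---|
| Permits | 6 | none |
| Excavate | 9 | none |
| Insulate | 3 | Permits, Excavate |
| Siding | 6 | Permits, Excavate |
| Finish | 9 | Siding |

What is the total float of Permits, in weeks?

The longest chain is Excavate→Siding→Finish = 9+6+9 = 24; overall finish 24 weeks.
Longest path through Permits: 21 weeks (earliest finish 6, latest finish 9).
So Permits can slip 9 − 6 = 3 weeks.

3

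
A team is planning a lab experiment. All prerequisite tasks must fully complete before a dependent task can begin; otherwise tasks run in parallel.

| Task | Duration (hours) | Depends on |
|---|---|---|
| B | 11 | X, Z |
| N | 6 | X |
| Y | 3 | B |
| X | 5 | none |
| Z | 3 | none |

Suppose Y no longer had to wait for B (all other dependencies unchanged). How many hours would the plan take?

Before: longest chain X→B→Y = 5+11+3 = 19, finish 19.
Without B→Y, Y's earliest start moves from 16 to 0.
After: X→B = 5+11 = 16 → 16 hours.

16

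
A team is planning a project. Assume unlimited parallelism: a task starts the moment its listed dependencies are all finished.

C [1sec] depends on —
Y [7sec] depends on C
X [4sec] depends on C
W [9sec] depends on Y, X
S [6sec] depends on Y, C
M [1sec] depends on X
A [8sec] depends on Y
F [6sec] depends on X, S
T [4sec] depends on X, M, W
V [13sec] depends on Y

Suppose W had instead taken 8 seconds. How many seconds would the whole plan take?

Baseline: C→Y→W→T = 1+7+9+4 = 21 → 21 seconds.
W is on the critical path; changing it to 8 makes that path 20 seconds.
The binding chain switches to C→Y→V = 1+7+13 = 21; finish 21 seconds.

21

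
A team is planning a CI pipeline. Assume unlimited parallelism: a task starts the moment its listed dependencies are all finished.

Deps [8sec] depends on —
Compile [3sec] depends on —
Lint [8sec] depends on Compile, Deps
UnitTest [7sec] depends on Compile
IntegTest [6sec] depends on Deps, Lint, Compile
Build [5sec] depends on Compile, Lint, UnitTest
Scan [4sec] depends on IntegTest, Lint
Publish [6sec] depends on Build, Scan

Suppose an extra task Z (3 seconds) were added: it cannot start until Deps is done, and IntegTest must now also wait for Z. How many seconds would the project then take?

32

Originally the project takes 32 seconds.
With Z inserted, IntegTest now waits for max(Deps, Lint, Compile, Z).
New critical path: Deps→Lint→IntegTest→Scan→Publish = 8+8+6+4+6 = 32 ⇒ 32 seconds.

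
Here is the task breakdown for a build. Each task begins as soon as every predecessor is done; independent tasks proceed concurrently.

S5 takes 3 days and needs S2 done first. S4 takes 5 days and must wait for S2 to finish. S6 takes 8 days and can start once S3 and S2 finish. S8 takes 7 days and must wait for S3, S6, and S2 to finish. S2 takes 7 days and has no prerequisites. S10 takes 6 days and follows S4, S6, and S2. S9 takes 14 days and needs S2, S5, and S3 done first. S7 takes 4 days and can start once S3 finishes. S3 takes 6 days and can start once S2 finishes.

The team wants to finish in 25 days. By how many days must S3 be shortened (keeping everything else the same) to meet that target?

3

Current finish: 28 days; target: 25.
S3 is on every critical path, so each day cut from S3 cuts the finish by one (this holds down to a finish of 24).
Need 28 − 25 = 3 days off S3 → S3 becomes 3 days, finish becomes 25.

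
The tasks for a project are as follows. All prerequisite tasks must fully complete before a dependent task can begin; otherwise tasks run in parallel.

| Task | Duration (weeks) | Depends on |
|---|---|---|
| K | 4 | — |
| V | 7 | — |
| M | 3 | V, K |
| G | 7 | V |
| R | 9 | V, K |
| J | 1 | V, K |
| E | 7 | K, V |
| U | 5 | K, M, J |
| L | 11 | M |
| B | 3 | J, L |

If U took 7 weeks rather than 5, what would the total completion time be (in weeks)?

Actual critical path: V→M→L→B = 7+3+11+3 = 24 ⇒ 24 weeks.
U is off the critical path — its longest chain is 15 weeks, giving 9 of slack.
The critical path is still V→M→L→B; finish is now 24 weeks.

24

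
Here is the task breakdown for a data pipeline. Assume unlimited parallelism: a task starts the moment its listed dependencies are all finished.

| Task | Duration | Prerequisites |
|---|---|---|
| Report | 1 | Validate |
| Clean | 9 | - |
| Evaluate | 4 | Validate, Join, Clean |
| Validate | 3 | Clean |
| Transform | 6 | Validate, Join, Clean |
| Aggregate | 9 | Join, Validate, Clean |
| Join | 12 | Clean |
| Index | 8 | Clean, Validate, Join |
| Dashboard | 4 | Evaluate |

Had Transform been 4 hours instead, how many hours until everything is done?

30

Actual critical path: Clean→Join→Aggregate = 9+12+9 = 30 ⇒ 30 hours.
Transform is off the critical path — its longest chain is 27 hours, giving 3 of slack.
That remains the longest chain; total 30 hours.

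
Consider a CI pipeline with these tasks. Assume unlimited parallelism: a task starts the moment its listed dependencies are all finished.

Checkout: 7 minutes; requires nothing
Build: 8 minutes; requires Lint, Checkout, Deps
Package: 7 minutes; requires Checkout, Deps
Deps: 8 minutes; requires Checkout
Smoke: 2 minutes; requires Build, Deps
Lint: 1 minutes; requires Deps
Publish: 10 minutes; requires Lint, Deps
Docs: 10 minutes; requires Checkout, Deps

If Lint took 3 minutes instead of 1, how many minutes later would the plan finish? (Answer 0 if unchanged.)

2

Baseline: Checkout→Deps→Lint→Build→Smoke = 7+8+1+8+2 = 26 → 26 minutes.
Lint is on the critical path; changing it to 3 makes that path 28 minutes.
The critical path is still Checkout→Deps→Lint→Build→Smoke; finish is now 28 minutes.
Change in finish: 28 − 26 = +2 minutes.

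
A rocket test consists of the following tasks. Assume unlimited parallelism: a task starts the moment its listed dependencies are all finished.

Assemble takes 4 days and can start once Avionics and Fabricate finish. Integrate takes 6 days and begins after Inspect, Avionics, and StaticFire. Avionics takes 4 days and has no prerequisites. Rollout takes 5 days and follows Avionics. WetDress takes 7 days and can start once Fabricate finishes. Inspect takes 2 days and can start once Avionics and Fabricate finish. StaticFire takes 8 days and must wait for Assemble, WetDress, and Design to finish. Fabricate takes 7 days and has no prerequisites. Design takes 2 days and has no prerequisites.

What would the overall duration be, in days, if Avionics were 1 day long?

Critical path before the change: Fabricate→WetDress→StaticFire→Integrate = 7+7+8+6 = 28 giving 28 days.
The longest path through Avionics is only 22 days, so Avionics has float 6.
The critical path is still Fabricate→WetDress→StaticFire→Integrate; finish is now 28 days.

28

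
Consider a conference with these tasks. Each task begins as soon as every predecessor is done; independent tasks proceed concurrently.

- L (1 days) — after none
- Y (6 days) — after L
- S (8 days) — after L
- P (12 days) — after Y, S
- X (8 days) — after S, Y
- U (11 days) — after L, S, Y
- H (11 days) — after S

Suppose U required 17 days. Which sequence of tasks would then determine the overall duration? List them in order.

As given, the longest chain is L→S→P = 1+8+12 = 21, so the finish is 21 days.
U has 1 day of float (longest path through it is 20).
New critical path: L→S→U = 1+8+17 = 26 ⇒ 26 days.

L, S, U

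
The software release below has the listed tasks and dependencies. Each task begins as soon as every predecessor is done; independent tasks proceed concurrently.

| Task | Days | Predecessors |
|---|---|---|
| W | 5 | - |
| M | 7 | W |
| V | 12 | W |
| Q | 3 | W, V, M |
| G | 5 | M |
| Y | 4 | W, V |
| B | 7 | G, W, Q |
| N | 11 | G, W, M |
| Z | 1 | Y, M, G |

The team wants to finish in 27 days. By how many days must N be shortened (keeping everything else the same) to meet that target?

1

Current finish: 28 days; target: 27.
N is on every critical path, so each day cut from N cuts the finish by one (this holds down to a finish of 27).
Need 28 − 27 = 1 day off N → N becomes 10 days, finish becomes 27.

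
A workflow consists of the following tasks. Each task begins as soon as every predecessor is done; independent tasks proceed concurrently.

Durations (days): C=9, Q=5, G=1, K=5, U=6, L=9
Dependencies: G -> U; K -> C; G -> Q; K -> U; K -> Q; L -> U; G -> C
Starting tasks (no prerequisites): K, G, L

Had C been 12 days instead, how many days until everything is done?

17

Critical path before the change: L→U = 9+6 = 15 giving 15 days.
C has 1 day of float (longest path through it is 14).
Now K→C = 5+12 = 17 is longest, so the finish becomes 17 days.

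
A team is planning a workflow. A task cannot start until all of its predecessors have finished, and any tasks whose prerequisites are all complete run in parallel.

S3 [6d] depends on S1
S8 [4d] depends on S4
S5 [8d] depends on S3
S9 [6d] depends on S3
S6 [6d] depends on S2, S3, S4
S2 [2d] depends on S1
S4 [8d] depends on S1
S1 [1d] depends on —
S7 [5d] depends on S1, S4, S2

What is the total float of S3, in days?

The longest chain is S1→S3→S5 = 1+6+8 = 15; overall finish 15 days.
S3 finishes as early as 7 and must finish by 7.
Slack of S3 = 1 − 1 = 0 days.

0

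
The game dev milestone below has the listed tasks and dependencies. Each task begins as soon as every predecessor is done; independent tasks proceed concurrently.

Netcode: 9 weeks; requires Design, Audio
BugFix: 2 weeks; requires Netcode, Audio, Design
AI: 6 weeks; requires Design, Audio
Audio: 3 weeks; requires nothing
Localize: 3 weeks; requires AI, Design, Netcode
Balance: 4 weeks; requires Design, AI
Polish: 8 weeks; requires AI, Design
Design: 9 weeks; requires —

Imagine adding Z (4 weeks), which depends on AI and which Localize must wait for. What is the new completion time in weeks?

Originally the project takes 23 weeks.
With Z inserted, Localize now waits for max(AI, Design, Netcode, Z).
New critical path: Design→AI→Polish = 9+6+8 = 23 ⇒ 23 weeks.

23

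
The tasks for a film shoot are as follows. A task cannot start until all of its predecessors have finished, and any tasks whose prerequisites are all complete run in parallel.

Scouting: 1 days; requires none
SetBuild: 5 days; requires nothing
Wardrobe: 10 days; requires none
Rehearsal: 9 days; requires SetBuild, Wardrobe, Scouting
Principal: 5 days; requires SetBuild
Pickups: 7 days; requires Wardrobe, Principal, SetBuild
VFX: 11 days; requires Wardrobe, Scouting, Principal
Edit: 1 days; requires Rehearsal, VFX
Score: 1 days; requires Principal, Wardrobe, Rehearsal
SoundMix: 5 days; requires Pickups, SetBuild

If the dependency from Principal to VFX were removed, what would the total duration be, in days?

Before: longest chain SetBuild→Principal→Pickups→SoundMix = 5+5+7+5 = 22, finish 22.
Dropping Principal→VFX doesn't change VFX's earliest start (10); another predecessor still binds.
The longest chain is now SetBuild→Principal→Pickups→SoundMix = 5+5+7+5 = 22, so the project takes 22 days.

22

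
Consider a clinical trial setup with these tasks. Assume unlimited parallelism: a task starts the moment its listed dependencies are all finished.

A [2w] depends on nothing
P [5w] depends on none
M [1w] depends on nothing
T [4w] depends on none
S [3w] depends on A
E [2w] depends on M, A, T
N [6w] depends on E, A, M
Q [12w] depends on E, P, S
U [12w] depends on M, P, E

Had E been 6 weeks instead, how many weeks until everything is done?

As given, the longest chain is T→E→Q = 4+2+12 = 18, so the finish is 18 weeks.
E lies on that path, so at 6 weeks the path becomes 22 weeks.
The critical path is still T→E→Q; finish is now 22 weeks.

22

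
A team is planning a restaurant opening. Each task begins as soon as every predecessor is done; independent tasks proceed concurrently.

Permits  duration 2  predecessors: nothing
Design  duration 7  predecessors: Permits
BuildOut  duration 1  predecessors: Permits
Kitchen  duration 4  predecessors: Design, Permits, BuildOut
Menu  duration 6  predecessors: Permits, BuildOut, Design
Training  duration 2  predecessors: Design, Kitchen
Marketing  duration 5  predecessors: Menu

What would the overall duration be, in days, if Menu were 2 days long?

16

Actual critical path: Permits→Design→Menu→Marketing = 2+7+6+5 = 20 ⇒ 20 days.
Menu is on the critical path; changing it to 2 makes that path 16 days.
That remains the longest chain; total 16 days.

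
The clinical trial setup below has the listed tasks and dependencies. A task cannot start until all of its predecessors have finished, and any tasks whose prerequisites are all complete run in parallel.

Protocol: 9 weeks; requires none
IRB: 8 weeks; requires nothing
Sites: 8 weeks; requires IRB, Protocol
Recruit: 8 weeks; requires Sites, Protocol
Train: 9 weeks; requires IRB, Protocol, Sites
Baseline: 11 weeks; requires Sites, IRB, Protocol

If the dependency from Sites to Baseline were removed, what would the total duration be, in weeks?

26

With the dependency in place, Protocol→Sites→Baseline = 9+8+11 = 28 sets the finish at 28 weeks.
Without Sites→Baseline, Baseline's earliest start moves from 17 to 9.
The longest chain is now Protocol→Sites→Train = 9+8+9 = 26, so the clinical trial setup takes 26 weeks.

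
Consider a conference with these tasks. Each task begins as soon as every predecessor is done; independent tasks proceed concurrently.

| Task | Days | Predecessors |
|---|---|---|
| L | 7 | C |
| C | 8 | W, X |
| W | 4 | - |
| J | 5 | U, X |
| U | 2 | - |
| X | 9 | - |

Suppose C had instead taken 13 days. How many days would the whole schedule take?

The binding path is X→C→L = 9+8+7 = 24; finish at 24 days.
Since C is critical, the +5 change carries straight to that chain (now 29 days).
No other chain overtakes it, so the finish is 29 days.

29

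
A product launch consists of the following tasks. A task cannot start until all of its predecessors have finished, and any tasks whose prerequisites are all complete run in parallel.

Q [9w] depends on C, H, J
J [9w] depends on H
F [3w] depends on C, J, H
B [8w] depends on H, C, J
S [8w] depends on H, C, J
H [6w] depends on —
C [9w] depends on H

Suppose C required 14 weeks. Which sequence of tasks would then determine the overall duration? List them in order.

H, C, Q

Actual critical path: H→C→Q = 6+9+9 = 24 ⇒ 24 weeks.
C lies on that path, so at 14 weeks the path becomes 29 weeks.
No other chain overtakes it, so the finish is 29 weeks.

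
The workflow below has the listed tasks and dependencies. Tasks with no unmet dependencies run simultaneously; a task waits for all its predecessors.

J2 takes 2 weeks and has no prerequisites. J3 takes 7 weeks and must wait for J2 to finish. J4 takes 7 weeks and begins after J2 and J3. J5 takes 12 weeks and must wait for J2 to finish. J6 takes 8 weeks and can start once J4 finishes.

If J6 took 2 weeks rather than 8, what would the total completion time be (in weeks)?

18

The binding path is J2→J3→J4→J6 = 2+7+7+8 = 24; finish at 24 weeks.
J6 is on the critical path; changing it to 2 makes that path 18 weeks.
The critical path is still J2→J3→J4→J6; finish is now 18 weeks.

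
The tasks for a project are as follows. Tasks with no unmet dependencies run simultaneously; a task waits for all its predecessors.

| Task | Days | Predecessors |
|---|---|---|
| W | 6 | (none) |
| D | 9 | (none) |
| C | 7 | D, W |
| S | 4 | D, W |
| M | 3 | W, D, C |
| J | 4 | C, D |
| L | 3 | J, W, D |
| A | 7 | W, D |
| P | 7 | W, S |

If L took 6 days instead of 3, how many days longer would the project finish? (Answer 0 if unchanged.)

As given, the longest chain is D→C→J→L = 9+7+4+3 = 23, so the finish is 23 days.
L lies on that path, so at 6 days the path becomes 26 days.
That remains the longest chain; total 26 days.
Change in finish: 26 − 23 = +3 days.

3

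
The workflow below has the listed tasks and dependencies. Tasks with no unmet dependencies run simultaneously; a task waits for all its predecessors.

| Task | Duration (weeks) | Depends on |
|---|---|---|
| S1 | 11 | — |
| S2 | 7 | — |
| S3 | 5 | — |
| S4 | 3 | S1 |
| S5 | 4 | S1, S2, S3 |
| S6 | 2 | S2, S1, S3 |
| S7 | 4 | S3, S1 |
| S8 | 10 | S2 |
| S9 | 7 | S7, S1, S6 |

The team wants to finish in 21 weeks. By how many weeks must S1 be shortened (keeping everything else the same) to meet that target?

Current finish: 22 weeks; target: 21.
S1 is on every critical path, so each week cut from S1 cuts the finish by one (this holds down to a finish of 17).
Need 22 − 21 = 1 week off S1 → S1 becomes 10 weeks, finish becomes 21.

1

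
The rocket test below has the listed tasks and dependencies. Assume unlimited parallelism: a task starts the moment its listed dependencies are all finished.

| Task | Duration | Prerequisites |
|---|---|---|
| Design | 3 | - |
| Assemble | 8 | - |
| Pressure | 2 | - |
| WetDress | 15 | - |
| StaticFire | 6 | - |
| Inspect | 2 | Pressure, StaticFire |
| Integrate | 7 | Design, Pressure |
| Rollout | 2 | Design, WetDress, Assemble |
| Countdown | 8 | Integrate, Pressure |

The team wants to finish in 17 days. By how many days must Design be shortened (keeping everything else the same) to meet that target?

1

Current finish: 18 days; target: 17.
Design is on every critical path, so each day cut from Design cuts the finish by one (this holds down to a finish of 17).
Need 18 − 17 = 1 day off Design → Design becomes 2 days, finish becomes 17.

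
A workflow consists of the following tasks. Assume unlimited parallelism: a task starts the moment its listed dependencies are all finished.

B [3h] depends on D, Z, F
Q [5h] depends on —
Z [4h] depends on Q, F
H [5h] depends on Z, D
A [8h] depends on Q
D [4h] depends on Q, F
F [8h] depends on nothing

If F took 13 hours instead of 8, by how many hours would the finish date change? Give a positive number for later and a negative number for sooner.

5

As given, the longest chain is F→Z→H = 8+4+5 = 17, so the finish is 17 hours.
Since F is critical, the +5 change carries straight to that chain (now 22 hours).
The critical path is still F→Z→H; finish is now 22 hours.
Change in finish: 22 − 17 = +5 hours.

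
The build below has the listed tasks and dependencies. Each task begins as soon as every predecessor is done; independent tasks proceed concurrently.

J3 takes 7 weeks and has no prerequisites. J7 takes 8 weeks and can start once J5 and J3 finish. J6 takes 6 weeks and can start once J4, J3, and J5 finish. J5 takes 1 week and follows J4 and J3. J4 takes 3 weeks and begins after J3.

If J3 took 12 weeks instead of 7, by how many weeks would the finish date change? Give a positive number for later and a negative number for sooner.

The binding path is J3→J4→J5→J7 = 7+3+1+8 = 19; finish at 19 weeks.
J3 is on the critical path; changing it to 12 makes that path 24 weeks.
No other chain overtakes it, so the finish is 24 weeks.
Change in finish: 24 − 19 = +5 weeks.

5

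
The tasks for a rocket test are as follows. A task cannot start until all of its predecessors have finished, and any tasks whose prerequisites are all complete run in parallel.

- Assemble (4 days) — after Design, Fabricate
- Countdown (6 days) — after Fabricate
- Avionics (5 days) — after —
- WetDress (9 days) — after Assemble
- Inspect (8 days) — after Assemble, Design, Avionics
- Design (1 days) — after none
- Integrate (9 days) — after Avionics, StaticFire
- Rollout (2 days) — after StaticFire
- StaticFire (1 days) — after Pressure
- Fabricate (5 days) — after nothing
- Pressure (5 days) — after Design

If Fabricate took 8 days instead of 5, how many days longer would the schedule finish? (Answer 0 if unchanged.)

3

Actual critical path: Fabricate→Assemble→WetDress = 5+4+9 = 18 ⇒ 18 days.
Fabricate lies on that path, so at 8 days the path becomes 21 days.
That remains the longest chain; total 21 days.
Change in finish: 21 − 18 = +3 days.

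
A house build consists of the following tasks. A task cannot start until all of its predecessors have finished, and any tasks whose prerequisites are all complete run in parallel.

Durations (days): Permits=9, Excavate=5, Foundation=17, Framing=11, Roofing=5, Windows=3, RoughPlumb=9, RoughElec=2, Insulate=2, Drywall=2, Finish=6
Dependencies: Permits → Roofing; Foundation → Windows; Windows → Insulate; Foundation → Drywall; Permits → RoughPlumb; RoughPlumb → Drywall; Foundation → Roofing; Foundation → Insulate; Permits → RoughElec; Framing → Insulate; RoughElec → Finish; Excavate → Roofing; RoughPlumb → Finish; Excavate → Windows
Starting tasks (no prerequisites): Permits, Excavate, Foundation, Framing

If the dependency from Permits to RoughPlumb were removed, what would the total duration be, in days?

22

Before: longest chain Permits→RoughPlumb→Finish = 9+9+6 = 24, finish 24.
Without Permits→RoughPlumb, RoughPlumb's earliest start moves from 9 to 0.
The longest chain is now Foundation→Roofing = 17+5 = 22, so the job takes 22 days.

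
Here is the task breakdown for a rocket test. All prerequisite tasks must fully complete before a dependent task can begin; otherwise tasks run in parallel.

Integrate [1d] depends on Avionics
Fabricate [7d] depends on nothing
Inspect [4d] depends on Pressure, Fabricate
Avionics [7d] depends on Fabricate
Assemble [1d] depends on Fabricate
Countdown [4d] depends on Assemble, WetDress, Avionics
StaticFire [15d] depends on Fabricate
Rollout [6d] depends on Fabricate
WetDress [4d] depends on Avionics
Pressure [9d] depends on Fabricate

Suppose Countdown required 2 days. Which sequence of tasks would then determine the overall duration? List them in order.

As given, the longest chain is Fabricate→Avionics→WetDress→Countdown = 7+7+4+4 = 22, so the finish is 22 days.
Since Countdown is critical, the -2 change carries straight to that chain (now 20 days).
New critical path: Fabricate→StaticFire = 7+15 = 22 ⇒ 22 days.

Fabricate, StaticFire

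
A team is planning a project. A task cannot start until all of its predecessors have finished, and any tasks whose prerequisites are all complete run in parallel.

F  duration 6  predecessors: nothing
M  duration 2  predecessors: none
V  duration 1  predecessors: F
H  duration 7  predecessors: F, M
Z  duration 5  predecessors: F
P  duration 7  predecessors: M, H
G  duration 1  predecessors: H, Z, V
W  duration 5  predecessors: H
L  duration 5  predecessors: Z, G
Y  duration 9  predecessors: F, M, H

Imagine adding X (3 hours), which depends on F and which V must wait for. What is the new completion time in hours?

Originally the job takes 22 hours.
With X inserted, V now waits for max(F, X).
New critical path: F→H→Y = 6+7+9 = 22 ⇒ 22 hours.

22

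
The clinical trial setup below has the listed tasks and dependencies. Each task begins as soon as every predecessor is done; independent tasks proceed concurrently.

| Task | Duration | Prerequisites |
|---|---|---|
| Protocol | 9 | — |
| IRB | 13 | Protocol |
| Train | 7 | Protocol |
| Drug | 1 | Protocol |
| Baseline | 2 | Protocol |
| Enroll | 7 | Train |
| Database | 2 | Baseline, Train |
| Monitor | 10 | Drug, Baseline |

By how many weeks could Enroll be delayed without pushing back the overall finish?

0

Protocol→Train→Enroll = 9+7+7 = 23 sets the makespan at 23 weeks.
Enroll finishes as early as 23 and must finish by 23.
Float = 23 − 23 = 0.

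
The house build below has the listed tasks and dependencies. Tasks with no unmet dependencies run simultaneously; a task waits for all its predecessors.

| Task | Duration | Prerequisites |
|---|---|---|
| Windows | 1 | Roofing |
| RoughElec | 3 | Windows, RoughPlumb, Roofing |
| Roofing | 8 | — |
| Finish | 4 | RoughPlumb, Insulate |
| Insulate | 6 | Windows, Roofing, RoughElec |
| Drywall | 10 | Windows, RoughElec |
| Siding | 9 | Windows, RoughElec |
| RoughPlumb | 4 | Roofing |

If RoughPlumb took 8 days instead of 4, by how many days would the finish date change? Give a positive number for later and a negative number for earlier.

As given, the longest chain is Roofing→RoughPlumb→RoughElec→Insulate→Finish = 8+4+3+6+4 = 25, so the finish is 25 days.
RoughPlumb lies on that path, so at 8 days the path becomes 29 days.
That remains the longest chain; total 29 days.
Change in finish: 29 − 25 = +4 days.

4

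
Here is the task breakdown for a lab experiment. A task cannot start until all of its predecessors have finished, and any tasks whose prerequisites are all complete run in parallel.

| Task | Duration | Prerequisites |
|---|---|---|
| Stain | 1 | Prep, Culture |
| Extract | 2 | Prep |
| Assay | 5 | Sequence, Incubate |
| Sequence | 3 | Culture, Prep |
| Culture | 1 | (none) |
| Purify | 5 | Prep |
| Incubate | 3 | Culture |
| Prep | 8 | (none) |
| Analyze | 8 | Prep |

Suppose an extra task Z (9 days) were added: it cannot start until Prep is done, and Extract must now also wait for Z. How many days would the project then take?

19

Originally the project takes 16 days.
With Z inserted, Extract now waits for max(Prep, Z).
New critical path: Prep→Z→Extract = 8+9+2 = 19 ⇒ 19 days.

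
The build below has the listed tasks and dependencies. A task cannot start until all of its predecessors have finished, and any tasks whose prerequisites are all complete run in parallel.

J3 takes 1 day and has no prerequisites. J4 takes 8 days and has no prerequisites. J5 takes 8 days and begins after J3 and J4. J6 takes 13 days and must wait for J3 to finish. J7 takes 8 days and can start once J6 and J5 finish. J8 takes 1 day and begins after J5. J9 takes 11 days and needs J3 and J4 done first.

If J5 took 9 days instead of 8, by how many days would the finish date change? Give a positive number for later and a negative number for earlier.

1

Actual critical path: J4→J5→J7 = 8+8+8 = 24 ⇒ 24 days.
J5 is on the critical path; changing it to 9 makes that path 25 days.
That remains the longest chain; total 25 days.
Change in finish: 25 − 24 = +1 days.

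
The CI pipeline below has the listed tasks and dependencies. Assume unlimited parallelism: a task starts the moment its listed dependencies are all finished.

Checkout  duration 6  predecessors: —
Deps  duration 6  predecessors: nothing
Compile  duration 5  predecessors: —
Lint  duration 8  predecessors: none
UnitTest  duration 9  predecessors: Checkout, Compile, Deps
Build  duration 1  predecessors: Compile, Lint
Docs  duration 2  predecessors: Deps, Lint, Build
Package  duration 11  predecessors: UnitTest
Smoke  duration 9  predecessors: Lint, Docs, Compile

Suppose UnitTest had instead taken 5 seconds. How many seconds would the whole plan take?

22

As given, the longest chain is Checkout→UnitTest→Package = 6+9+11 = 26, so the finish is 26 seconds.
UnitTest lies on that path, so at 5 seconds the path becomes 22 seconds.
That remains the longest chain; total 22 seconds.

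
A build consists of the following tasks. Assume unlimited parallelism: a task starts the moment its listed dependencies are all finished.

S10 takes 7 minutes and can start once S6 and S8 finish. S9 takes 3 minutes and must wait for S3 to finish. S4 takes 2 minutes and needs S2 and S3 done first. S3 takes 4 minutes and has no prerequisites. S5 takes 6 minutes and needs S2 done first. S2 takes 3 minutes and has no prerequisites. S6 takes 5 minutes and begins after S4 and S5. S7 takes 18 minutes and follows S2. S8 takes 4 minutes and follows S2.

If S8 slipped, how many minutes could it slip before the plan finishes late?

7

S2→S5→S6→S10 = 3+6+5+7 = 21 sets the makespan at 21 minutes.
S8 finishes as early as 7 and must finish by 14.
Float = 21 − 14 = 7.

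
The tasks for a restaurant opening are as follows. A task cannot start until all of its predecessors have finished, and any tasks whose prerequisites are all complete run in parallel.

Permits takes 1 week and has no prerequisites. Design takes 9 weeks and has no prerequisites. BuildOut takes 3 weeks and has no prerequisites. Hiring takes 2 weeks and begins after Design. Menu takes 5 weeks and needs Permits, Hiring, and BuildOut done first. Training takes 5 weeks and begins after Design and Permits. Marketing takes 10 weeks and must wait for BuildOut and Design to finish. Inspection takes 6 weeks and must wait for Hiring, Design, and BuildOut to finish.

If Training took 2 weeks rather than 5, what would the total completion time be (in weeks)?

19

As given, the longest chain is Design→Marketing = 9+10 = 19, so the finish is 19 weeks.
Training is off the critical path — its longest chain is 14 weeks, giving 5 of slack.
No other chain overtakes it, so the finish is 19 weeks.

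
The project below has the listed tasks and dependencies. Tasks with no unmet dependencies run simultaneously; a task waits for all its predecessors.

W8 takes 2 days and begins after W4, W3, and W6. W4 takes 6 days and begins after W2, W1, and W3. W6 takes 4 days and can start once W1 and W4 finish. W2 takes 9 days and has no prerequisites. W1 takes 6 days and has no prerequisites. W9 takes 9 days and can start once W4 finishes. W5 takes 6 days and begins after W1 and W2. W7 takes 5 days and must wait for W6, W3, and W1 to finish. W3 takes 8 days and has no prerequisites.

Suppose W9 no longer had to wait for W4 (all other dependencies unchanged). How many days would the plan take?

24

Original critical path: W2→W4→W6→W7 = 9+6+4+5 = 24 ⇒ 24 days.
Without W4→W9, W9's earliest start moves from 15 to 0.
The longest chain is now W2→W4→W6→W7 = 9+6+4+5 = 24, so the plan takes 24 days.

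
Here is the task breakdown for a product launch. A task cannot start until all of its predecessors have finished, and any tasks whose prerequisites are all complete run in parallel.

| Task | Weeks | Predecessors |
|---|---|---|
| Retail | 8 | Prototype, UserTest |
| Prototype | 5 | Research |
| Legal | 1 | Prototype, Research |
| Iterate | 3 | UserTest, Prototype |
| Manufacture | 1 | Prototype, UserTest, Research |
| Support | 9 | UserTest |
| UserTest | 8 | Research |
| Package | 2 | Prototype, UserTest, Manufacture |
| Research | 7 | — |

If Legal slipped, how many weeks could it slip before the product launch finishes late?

11

Critical path: Research→UserTest→Support = 7+8+9 = 24, so the finish is 24 weeks.
Longest path through Legal: 13 weeks (earliest finish 13, latest finish 24).
Slack of Legal = 23 − 12 = 11 weeks.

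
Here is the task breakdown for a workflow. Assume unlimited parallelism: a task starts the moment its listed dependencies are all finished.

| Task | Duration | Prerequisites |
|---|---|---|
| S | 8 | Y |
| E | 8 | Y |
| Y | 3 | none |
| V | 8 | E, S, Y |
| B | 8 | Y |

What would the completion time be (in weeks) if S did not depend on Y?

19

Original critical path: Y→E→V = 3+8+8 = 19 ⇒ 19 weeks.
Without Y→S, S's earliest start moves from 3 to 0.
The longest chain is now Y→E→V = 3+8+8 = 19, so the workflow takes 19 weeks.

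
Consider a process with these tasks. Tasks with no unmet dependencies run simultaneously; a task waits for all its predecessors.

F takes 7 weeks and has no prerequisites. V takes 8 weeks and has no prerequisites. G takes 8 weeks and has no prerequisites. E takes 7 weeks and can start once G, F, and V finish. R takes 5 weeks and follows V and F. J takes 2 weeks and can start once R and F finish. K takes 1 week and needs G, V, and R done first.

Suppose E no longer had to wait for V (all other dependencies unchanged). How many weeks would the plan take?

Before: longest chain V→E = 8+7 = 15, finish 15.
Dropping V→E doesn't change E's earliest start (8); another predecessor still binds.
After: V→R→J = 8+5+2 = 15 → 15 weeks.

15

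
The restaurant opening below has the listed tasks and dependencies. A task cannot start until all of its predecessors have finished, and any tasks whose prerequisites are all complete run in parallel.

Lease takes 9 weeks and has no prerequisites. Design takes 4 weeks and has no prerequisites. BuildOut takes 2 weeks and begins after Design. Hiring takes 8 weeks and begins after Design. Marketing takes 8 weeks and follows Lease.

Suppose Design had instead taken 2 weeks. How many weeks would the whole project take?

Baseline: Lease→Marketing = 9+8 = 17 → 17 weeks.
Design has 5 weeks of float (longest path through it is 12).
That remains the longest chain; total 17 weeks.

17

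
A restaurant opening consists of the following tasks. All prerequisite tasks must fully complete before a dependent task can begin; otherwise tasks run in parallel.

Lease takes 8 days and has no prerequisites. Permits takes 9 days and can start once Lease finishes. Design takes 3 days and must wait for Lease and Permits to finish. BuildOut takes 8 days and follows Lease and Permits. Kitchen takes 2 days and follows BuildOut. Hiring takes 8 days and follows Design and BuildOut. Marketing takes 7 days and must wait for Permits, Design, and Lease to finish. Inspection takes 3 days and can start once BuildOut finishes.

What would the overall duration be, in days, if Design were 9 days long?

34

The binding path is Lease→Permits→BuildOut→Hiring = 8+9+8+8 = 33; finish at 33 days.
Design has 5 days of float (longest path through it is 28).
Now Lease→Permits→Design→Hiring = 8+9+9+8 = 34 is longest, so the finish becomes 34 days.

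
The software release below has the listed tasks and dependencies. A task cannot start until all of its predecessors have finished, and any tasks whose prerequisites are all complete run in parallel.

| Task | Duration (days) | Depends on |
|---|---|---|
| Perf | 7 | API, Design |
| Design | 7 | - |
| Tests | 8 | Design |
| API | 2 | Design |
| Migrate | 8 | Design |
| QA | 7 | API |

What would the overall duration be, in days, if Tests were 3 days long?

Baseline: Design→API→QA = 7+2+7 = 16 → 16 days.
The longest path through Tests is only 15 days, so Tests has float 1.
No other chain overtakes it, so the finish is 16 days.

16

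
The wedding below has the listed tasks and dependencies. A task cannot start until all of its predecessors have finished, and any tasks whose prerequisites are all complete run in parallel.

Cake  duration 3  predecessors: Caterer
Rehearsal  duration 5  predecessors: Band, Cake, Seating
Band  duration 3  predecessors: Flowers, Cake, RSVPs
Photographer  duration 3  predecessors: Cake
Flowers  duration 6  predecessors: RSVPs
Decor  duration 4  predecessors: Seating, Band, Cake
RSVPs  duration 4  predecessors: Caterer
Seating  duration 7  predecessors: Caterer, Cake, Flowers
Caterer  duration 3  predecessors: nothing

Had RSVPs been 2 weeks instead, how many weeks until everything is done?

23

The binding path is Caterer→RSVPs→Flowers→Seating→Rehearsal = 3+4+6+7+5 = 25; finish at 25 weeks.
RSVPs is on the critical path; changing it to 2 makes that path 23 weeks.
No other chain overtakes it, so the finish is 23 weeks.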